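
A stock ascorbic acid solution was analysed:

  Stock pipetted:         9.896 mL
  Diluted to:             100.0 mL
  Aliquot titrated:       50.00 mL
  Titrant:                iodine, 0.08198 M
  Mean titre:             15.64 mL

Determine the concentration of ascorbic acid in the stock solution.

0.2591 M

C6H8O6 + I2 → C6H6O6 + 2 HI
n(I2) = 0.01564 × 0.08198 = 1.282 × 10^-3 mol
n(C6H8O6) in the aliquot = 1.282 × 10^-3 mol (1:1 ratio)
[C6H8O6]_dilute = 1.282 × 10^-3 / 0.05000 = 0.02564 mol/L
Dilution factor = 100.0 / 9.896 = 10.11
[C6H8O6]_stock = 0.02564 × 10.11 = 0.2591 mol/L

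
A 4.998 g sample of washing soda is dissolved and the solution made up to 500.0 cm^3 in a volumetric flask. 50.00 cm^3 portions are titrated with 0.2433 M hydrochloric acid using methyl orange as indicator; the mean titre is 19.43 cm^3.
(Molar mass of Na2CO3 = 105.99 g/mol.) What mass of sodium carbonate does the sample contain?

2.505 g

Na2CO3 + 2 HCl → 2 NaCl + H2O + CO2
n(HCl) per titration = 0.01943 × 0.2433 = 4.727 × 10^-3 mol
From the 1:2 ratio, n(Na2CO3) in each aliquot = 1/2 × 4.727 × 10^-3 = 2.364 × 10^-3 mol
n(Na2CO3) in the whole flask = 2.364 × 10^-3 × 500.0/50.00 = 0.02364 mol
mass of Na2CO3 = 0.02364 × 105.99 = 2.505 g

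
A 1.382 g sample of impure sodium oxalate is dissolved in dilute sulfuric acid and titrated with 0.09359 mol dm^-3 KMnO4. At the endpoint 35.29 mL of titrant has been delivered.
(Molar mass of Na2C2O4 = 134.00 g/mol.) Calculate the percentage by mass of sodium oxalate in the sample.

2 MnO4^- + 5 C2O4^2- + 16 H^+ → 2 Mn^2+ + 10 CO2 + 8 H2O
n(KMnO4) = 0.03529 L × 0.09359 mol/L = 3.303 × 10^-3 mol
From the 5:2 ratio, n(Na2C2O4) = 5/2 × 3.303 × 10^-3 = 8.257 × 10^-3 mol
mass of Na2C2O4 = 8.257 × 10^-3 × 134.00 g/mol = 1.106 g
% Na2C2O4 = 1.106 / 1.382 × 100 = 80.06 %

80.06 %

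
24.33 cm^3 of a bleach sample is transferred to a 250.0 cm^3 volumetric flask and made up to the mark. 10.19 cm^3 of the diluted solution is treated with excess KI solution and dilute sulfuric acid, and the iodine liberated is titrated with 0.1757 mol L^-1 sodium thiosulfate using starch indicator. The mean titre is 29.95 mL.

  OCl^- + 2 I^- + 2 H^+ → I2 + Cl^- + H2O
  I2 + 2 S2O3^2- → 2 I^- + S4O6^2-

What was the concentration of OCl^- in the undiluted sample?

2.653 mol/L

n(S2O3^2-) = 0.02995 × 0.1757 = 5.262 × 10^-3 mol
n(I2) = n(S2O3^2-)/2 = 2.631 × 10^-3 mol
n(OCl^-) in the aliquot = 2.631 × 10^-3 mol (1:1 ratio)
[OCl^-]_dilute = 2.631 × 10^-3 / 0.01019 = 0.2582 mol/L
[OCl^-]_original = 0.2582 × 250.0/24.33 = 2.653 mol/L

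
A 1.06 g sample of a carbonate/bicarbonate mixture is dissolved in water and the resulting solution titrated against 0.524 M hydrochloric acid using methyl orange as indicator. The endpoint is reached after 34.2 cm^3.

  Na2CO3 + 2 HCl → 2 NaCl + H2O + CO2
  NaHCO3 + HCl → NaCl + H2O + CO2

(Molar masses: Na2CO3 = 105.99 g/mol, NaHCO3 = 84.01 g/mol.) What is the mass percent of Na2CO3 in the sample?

71.8 %

n(HCl) = 0.0342 × 0.524 = 0.0179 mol
Let x = n(Na2CO3), y = n(NaHCO3).
Titrant: 2x + 1y = 0.0179;  mass: 105.99x + 84.01y = 1.06
Solving, x = 7.18 × 10^-3 mol, y = 3.56 × 10^-3 mol
mass of Na2CO3 = 7.18 × 10^-3 × 105.99 = 0.761 g
% Na2CO3 = 0.761 / 1.06 × 100 = 71.8 %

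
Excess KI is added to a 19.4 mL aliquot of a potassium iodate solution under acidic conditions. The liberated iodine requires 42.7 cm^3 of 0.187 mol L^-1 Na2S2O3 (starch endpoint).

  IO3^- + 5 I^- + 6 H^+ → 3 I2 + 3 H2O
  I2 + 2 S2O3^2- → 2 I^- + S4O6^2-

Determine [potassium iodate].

n(S2O3^2-) = 0.0427 × 0.187 = 7.98 × 10^-3 mol
n(I2) = n(S2O3^2-)/2 = 3.99 × 10^-3 mol
From the 1:3 ratio, n(IO3^-) in the aliquot = 1/3 × 3.99 × 10^-3 = 1.33 × 10^-3 mol
[IO3^-] = 1.33 × 10^-3 / 0.0194 = 0.0686 mol/L

0.0686 mol/L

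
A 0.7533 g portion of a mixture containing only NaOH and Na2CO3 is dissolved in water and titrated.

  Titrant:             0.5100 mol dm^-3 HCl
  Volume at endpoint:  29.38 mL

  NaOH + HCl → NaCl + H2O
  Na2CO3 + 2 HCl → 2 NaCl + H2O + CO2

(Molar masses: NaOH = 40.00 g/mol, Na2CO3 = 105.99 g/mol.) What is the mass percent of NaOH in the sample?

16.66 %

n(HCl) = 0.02938 × 0.5100 = 0.01498 mol
Let x = n(NaOH), y = n(Na2CO3).
Titrant: 1x + 2y = 0.01498;  mass: 40.00x + 105.99y = 0.7533
Solving, x = 3.137 × 10^-3 mol, y = 5.923 × 10^-3 mol
mass of NaOH = 3.137 × 10^-3 × 40.00 = 0.1255 g
% NaOH = 0.1255 / 0.7533 × 100 = 16.66 %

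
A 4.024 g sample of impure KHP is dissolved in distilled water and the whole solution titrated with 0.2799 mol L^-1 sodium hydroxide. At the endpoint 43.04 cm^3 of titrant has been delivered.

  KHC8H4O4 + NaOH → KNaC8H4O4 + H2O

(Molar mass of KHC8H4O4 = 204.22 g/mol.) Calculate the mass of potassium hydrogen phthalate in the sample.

n(NaOH) = 0.04304 L × 0.2799 mol/L = 0.01205 mol
n(KHC8H4O4) = 0.01205 mol (1:1 ratio)
mass of KHC8H4O4 = 0.01205 × 204.22 g/mol = 2.460 g

2.460 g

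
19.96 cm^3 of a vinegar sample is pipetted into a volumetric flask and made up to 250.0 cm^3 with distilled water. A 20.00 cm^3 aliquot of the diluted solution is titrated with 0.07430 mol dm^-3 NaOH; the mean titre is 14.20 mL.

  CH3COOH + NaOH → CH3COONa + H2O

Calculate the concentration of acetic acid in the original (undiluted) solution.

n(NaOH) = 0.01420 × 0.07430 = 1.055 × 10^-3 mol
n(CH3COOH) in the aliquot = 1.055 × 10^-3 mol (1:1 ratio)
[CH3COOH]_dilute = 1.055 × 10^-3 / 0.02000 = 0.05275 mol/L
Dilution factor = 250.0 / 19.96 = 12.53
[CH3COOH]_stock = 0.05275 × 12.53 = 0.6607 mol/L

0.6607 mol/L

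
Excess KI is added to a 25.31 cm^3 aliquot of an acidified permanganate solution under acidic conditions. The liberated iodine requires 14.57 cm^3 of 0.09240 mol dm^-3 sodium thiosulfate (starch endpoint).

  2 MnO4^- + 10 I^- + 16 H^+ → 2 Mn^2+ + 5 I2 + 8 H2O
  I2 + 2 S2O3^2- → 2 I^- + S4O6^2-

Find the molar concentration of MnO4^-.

n(S2O3^2-) = 0.01457 × 0.09240 = 1.346 × 10^-3 mol
n(I2) = n(S2O3^2-)/2 = 6.731 × 10^-4 mol
From the 2:5 ratio, n(MnO4^-) in the aliquot = 2/5 × 6.731 × 10^-4 = 2.693 × 10^-4 mol
[MnO4^-] = 2.693 × 10^-4 / 0.02531 = 0.01064 mol/L

0.01064 mol/L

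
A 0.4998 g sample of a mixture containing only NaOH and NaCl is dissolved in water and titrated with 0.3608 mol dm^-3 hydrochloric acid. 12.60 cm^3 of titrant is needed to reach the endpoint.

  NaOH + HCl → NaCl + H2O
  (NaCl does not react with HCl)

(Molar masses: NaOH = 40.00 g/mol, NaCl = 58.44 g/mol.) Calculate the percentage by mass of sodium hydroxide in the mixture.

n(HCl) = 0.01260 × 0.3608 = 4.546 × 10^-3 mol
Let x = n(NaOH), y = n(NaCl).
Titrant: 1x = 4.546 × 10^-3;  mass: 40.00x + 58.44y = 0.4998
Solving, x = 4.546 × 10^-3 mol, y = 5.441 × 10^-3 mol
mass of NaOH = 4.546 × 10^-3 × 40.00 = 0.1818 g
% NaOH = 0.1818 / 0.4998 × 100 = 36.38 %

36.38 %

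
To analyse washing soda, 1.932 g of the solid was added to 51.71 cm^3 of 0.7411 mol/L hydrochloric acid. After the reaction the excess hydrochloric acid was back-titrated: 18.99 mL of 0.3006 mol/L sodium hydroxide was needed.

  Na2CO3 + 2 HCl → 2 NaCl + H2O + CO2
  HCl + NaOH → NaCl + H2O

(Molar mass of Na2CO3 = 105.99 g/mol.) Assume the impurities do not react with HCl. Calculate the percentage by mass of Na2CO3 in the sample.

n(HCl) added = 0.05171 × 0.7411 = 0.03832 mol
n(NaOH) used in back-titration = 0.01899 × 0.3006 = 5.708 × 10^-3 mol
n(HCl) left over = 5.708 × 10^-3 mol (1:1 ratio)
n(HCl) consumed by analyte = 0.03832 − 5.708 × 10^-3 = 0.03261 mol
From the 1:2 ratio, n(Na2CO3) = 1/2 × 0.03261 = 0.01631 mol
mass of Na2CO3 = 0.01631 × 105.99 = 1.728 g
% Na2CO3 = 1.728 / 1.932 × 100 = 89.46 %

89.46 %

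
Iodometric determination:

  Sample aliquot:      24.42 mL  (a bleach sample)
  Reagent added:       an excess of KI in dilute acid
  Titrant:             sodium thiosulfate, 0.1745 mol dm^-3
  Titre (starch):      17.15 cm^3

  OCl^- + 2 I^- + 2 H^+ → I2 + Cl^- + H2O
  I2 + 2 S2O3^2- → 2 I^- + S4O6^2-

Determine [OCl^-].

0.06128 mol/L

n(S2O3^2-) = 0.01715 × 0.1745 = 2.993 × 10^-3 mol
n(I2) = n(S2O3^2-)/2 = 1.496 × 10^-3 mol
n(OCl^-) in the aliquot = 1.496 × 10^-3 mol (1:1 ratio)
[OCl^-] = 1.496 × 10^-3 / 0.02442 = 0.06128 mol/L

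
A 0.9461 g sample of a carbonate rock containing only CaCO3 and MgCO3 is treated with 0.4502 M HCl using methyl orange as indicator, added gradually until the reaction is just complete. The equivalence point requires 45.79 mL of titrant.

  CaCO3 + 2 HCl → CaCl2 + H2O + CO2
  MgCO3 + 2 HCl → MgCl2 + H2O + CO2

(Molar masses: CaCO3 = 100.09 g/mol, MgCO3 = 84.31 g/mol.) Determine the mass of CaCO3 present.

0.4890 g

n(HCl) = 0.04579 × 0.4502 = 0.02061 mol
Let x = n(CaCO3), y = n(MgCO3).
Titrant: 2x + 2y = 0.02061;  mass: 100.09x + 84.31y = 0.9461
Solving, x = 4.885 × 10^-3 mol, y = 5.422 × 10^-3 mol
mass of CaCO3 = 4.885 × 10^-3 × 100.09 = 0.4890 g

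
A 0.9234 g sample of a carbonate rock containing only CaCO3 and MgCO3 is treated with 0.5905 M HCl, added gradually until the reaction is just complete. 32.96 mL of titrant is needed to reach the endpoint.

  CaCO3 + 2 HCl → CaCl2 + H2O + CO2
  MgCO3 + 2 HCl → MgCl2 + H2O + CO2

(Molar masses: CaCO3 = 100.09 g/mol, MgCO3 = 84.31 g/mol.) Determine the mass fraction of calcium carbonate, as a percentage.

n(HCl) = 0.03296 × 0.5905 = 0.01946 mol
Let x = n(CaCO3), y = n(MgCO3).
Titrant: 2x + 2y = 0.01946;  mass: 100.09x + 84.31y = 0.9234
Solving, x = 6.524 × 10^-3 mol, y = 3.208 × 10^-3 mol
mass of CaCO3 = 6.524 × 10^-3 × 100.09 = 0.6529 g
% CaCO3 = 0.6529 / 0.9234 × 100 = 70.71 %

70.71 %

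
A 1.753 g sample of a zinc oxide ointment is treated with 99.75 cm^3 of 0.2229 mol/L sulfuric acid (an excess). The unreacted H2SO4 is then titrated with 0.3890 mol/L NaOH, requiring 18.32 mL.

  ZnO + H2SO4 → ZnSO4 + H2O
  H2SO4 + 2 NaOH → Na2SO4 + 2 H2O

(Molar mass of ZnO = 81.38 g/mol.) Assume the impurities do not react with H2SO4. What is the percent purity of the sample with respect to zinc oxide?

86.68 %

n(H2SO4) added = 0.09975 × 0.2229 = 0.02223 mol
n(NaOH) used in back-titration = 0.01832 × 0.3890 = 7.126 × 10^-3 mol
From the 1:2 ratio, n(H2SO4) left over = 1/2 × 7.126 × 10^-3 = 3.563 × 10^-3 mol
n(H2SO4) consumed by analyte = 0.02223 − 3.563 × 10^-3 = 0.01867 mol
n(ZnO) = 0.01867 mol (1:1 ratio)
mass of ZnO = 0.01867 × 81.38 = 1.519 g
% ZnO = 1.519 / 1.753 × 100 = 86.68 %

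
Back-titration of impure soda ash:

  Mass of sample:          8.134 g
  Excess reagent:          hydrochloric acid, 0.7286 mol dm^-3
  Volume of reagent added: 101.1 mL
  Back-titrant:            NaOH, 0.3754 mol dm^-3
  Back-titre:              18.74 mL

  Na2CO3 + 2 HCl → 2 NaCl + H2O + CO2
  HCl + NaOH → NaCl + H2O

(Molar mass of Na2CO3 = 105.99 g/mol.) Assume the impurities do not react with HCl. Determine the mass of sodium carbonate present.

n(HCl) added = 0.1011 × 0.7286 = 0.07366 mol
n(NaOH) used in back-titration = 0.01874 × 0.3754 = 7.035 × 10^-3 mol
n(HCl) left over = 7.035 × 10^-3 mol (1:1 ratio)
n(HCl) consumed by analyte = 0.07366 − 7.035 × 10^-3 = 0.06663 mol
From the 1:2 ratio, n(Na2CO3) = 1/2 × 0.06663 = 0.03331 mol
mass of Na2CO3 = 0.03331 × 105.99 = 3.531 g

3.531 g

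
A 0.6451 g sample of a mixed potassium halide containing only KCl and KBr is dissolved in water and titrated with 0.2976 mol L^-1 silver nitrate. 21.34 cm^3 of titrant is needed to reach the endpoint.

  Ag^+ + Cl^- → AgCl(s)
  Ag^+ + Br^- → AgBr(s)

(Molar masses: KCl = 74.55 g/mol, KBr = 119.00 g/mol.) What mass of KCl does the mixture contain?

0.1856 g

n(AgNO3) = 0.02134 × 0.2976 = 6.351 × 10^-3 mol
Let x = n(KCl), y = n(KBr).
Titrant: 1x + 1y = 6.351 × 10^-3;  mass: 74.55x + 119.00y = 0.6451
Solving, x = 2.489 × 10^-3 mol, y = 3.862 × 10^-3 mol
mass of KCl = 2.489 × 10^-3 × 74.55 = 0.1856 g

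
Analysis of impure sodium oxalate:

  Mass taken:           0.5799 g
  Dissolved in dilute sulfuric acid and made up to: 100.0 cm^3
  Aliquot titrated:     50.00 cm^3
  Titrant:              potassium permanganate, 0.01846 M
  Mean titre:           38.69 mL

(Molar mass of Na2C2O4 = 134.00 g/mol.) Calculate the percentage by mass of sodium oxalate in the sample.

2 MnO4^- + 5 C2O4^2- + 16 H^+ → 2 Mn^2+ + 10 CO2 + 8 H2O
n(KMnO4) per titration = 0.03869 × 0.01846 = 7.142 × 10^-4 mol
From the 5:2 ratio, n(Na2C2O4) in each aliquot = 5/2 × 7.142 × 10^-4 = 1.786 × 10^-3 mol
n(Na2C2O4) in the whole flask = 1.786 × 10^-3 × 100.0/50.00 = 3.571 × 10^-3 mol
mass of Na2C2O4 = 3.571 × 10^-3 × 134.00 = 0.4785 g
% Na2C2O4 = 0.4785 / 0.5799 × 100 = 82.52 %

82.52 %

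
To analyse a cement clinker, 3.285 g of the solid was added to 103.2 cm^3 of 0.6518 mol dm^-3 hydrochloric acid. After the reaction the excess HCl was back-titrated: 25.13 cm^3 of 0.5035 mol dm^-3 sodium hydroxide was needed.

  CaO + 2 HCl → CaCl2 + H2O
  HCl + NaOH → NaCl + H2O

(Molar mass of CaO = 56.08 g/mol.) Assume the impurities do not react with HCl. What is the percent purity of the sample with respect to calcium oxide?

46.62 %

n(HCl) added = 0.1032 × 0.6518 = 0.06727 mol
n(NaOH) used in back-titration = 0.02513 × 0.5035 = 0.01265 mol
n(HCl) left over = 0.01265 mol (1:1 ratio)
n(HCl) consumed by analyte = 0.06727 − 0.01265 = 0.05461 mol
From the 1:2 ratio, n(CaO) = 1/2 × 0.05461 = 0.02731 mol
mass of CaO = 0.02731 × 56.08 = 1.531 g
% CaO = 1.531 / 3.285 × 100 = 46.62 %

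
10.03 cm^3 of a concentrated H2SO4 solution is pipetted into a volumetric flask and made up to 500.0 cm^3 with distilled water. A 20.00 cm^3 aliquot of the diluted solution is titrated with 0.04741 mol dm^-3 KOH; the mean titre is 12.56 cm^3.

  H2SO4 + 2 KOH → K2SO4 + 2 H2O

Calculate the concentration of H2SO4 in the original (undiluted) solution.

0.7421 mol/L

n(KOH) = 0.01256 × 0.04741 = 5.955 × 10^-4 mol
From the 1:2 ratio, n(H2SO4) in the aliquot = 1/2 × 5.955 × 10^-4 = 2.977 × 10^-4 mol
[H2SO4]_dilute = 2.977 × 10^-4 / 0.02000 = 0.01489 mol/L
Dilution factor = 500.0 / 10.03 = 49.85
[H2SO4]_stock = 0.01489 × 49.85 = 0.7421 mol/L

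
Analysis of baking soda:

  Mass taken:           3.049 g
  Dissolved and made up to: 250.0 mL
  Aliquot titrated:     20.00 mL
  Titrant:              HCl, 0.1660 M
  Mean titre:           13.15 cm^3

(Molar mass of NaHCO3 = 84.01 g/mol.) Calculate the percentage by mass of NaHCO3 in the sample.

NaHCO3 + HCl → NaCl + H2O + CO2
n(HCl) per titration = 0.01315 × 0.1660 = 2.183 × 10^-3 mol
n(NaHCO3) in each aliquot = 2.183 × 10^-3 mol (1:1 ratio)
n(NaHCO3) in the whole flask = 2.183 × 10^-3 × 250.0/20.00 = 0.02729 mol
mass of NaHCO3 = 0.02729 × 84.01 = 2.292 g
% NaHCO3 = 2.292 / 3.049 × 100 = 75.18 %

75.18 %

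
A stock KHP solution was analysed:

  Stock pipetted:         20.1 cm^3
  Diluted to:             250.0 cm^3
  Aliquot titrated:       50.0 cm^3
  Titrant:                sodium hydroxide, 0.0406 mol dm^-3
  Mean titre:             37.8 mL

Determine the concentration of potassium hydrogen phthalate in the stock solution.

0.382 mol/L

KHC8H4O4 + NaOH → KNaC8H4O4 + H2O
n(NaOH) = 0.0378 × 0.0406 = 1.53 × 10^-3 mol
n(KHC8H4O4) in the aliquot = 1.53 × 10^-3 mol (1:1 ratio)
[KHC8H4O4]_dilute = 1.53 × 10^-3 / 0.0500 = 0.0307 mol/L
Dilution factor = 250.0 / 20.1 = 12.44
[KHC8H4O4]_stock = 0.0307 × 12.44 = 0.382 mol/L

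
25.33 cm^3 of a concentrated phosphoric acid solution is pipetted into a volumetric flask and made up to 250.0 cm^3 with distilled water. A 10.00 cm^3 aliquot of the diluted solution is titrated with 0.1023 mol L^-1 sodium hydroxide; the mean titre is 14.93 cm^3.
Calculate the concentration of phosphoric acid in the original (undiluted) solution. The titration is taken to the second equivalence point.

0.7537 mol/L

H3PO4 + 2 NaOH → Na2HPO4 + 2 H2O
n(NaOH) = 0.01493 × 0.1023 = 1.527 × 10^-3 mol
From the 1:2 ratio, n(H3PO4) in the aliquot = 1/2 × 1.527 × 10^-3 = 7.637 × 10^-4 mol
[H3PO4]_dilute = 7.637 × 10^-4 / 0.01000 = 0.07637 mol/L
Dilution factor = 250.0 / 25.33 = 9.870
[H3PO4]_stock = 0.07637 × 9.870 = 0.7537 mol/L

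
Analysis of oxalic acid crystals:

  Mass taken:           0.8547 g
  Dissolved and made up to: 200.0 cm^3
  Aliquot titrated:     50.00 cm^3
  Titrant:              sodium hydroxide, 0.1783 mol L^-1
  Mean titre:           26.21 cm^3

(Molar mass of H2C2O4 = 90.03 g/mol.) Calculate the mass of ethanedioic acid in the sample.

H2C2O4 + 2 NaOH → Na2C2O4 + 2 H2O
n(NaOH) per titration = 0.02621 × 0.1783 = 4.673 × 10^-3 mol
From the 1:2 ratio, n(H2C2O4) in each aliquot = 1/2 × 4.673 × 10^-3 = 2.337 × 10^-3 mol
n(H2C2O4) in the whole flask = 2.337 × 10^-3 × 200.0/50.00 = 9.346 × 10^-3 mol
mass of H2C2O4 = 9.346 × 10^-3 × 90.03 = 0.8415 g

0.8415 g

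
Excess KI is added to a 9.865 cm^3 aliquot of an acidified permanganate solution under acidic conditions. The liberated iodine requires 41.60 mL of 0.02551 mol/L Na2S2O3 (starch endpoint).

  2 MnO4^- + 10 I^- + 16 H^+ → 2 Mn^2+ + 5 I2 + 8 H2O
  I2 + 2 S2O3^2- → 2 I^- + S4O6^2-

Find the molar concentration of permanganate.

n(S2O3^2-) = 0.04160 × 0.02551 = 1.061 × 10^-3 mol
n(I2) = n(S2O3^2-)/2 = 5.306 × 10^-4 mol
From the 2:5 ratio, n(MnO4^-) in the aliquot = 2/5 × 5.306 × 10^-4 = 2.122 × 10^-4 mol
[MnO4^-] = 2.122 × 10^-4 / 0.009865 = 0.02151 mol/L

0.02151 mol/L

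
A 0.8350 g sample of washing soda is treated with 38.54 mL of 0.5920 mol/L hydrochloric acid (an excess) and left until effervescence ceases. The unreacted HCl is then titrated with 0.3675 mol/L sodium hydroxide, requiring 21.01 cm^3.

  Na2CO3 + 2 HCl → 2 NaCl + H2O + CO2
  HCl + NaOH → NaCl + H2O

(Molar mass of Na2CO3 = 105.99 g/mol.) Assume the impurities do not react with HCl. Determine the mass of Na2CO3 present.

n(HCl) added = 0.03854 × 0.5920 = 0.02282 mol
n(NaOH) used in back-titration = 0.02101 × 0.3675 = 7.721 × 10^-3 mol
n(HCl) left over = 7.721 × 10^-3 mol (1:1 ratio)
n(HCl) consumed by analyte = 0.02282 − 7.721 × 10^-3 = 0.01509 mol
From the 1:2 ratio, n(Na2CO3) = 1/2 × 0.01509 = 7.547 × 10^-3 mol
mass of Na2CO3 = 7.547 × 10^-3 × 105.99 = 0.7999 g

0.7999 g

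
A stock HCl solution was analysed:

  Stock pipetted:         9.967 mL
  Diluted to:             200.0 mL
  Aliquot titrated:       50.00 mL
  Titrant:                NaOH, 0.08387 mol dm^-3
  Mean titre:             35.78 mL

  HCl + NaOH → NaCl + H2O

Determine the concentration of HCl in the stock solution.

n(NaOH) = 0.03578 × 0.08387 = 3.001 × 10^-3 mol
n(HCl) in the aliquot = 3.001 × 10^-3 mol (1:1 ratio)
[HCl]_dilute = 3.001 × 10^-3 / 0.05000 = 0.06002 mol/L
Dilution factor = 200.0 / 9.967 = 20.07
[HCl]_stock = 0.06002 × 20.07 = 1.204 mol/L

1.204 mol/L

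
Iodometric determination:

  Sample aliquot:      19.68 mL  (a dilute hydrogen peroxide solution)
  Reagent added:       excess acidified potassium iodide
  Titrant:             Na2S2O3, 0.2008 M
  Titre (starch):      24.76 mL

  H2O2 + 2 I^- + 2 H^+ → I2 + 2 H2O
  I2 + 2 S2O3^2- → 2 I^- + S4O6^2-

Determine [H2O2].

n(S2O3^2-) = 0.02476 × 0.2008 = 4.972 × 10^-3 mol
n(I2) = n(S2O3^2-)/2 = 2.486 × 10^-3 mol
n(H2O2) in the aliquot = 2.486 × 10^-3 mol (1:1 ratio)
[H2O2] = 2.486 × 10^-3 / 0.01968 = 0.1263 mol/L

0.1263 M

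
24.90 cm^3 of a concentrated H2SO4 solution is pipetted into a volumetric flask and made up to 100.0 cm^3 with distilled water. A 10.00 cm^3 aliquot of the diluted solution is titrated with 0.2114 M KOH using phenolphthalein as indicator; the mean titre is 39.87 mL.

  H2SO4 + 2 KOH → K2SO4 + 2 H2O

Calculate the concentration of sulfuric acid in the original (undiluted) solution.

1.692 M

n(KOH) = 0.03987 × 0.2114 = 8.429 × 10^-3 mol
From the 1:2 ratio, n(H2SO4) in the aliquot = 1/2 × 8.429 × 10^-3 = 4.214 × 10^-3 mol
[H2SO4]_dilute = 4.214 × 10^-3 / 0.01000 = 0.4214 mol/L
Dilution factor = 100.0 / 24.90 = 4.016
[H2SO4]_stock = 0.4214 × 4.016 = 1.692 mol/L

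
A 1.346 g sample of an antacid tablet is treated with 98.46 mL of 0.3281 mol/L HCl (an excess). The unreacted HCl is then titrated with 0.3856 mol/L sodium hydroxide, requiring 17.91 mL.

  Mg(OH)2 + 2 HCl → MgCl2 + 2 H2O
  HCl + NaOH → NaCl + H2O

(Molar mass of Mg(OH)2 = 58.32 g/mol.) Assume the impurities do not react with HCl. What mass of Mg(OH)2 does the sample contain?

n(HCl) added = 0.09846 × 0.3281 = 0.03230 mol
n(NaOH) used in back-titration = 0.01791 × 0.3856 = 6.906 × 10^-3 mol
n(HCl) left over = 6.906 × 10^-3 mol (1:1 ratio)
n(HCl) consumed by analyte = 0.03230 − 6.906 × 10^-3 = 0.02540 mol
From the 1:2 ratio, n(Mg(OH)2) = 1/2 × 0.02540 = 0.01270 mol
mass of Mg(OH)2 = 0.01270 × 58.32 = 0.7406 g

0.7406 g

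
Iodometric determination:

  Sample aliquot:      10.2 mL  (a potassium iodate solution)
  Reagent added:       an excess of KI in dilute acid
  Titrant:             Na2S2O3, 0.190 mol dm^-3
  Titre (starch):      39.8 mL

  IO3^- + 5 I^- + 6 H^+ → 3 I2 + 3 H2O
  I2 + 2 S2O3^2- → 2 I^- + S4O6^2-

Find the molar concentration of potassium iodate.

0.124 mol/L

n(S2O3^2-) = 0.0398 × 0.190 = 7.56 × 10^-3 mol
n(I2) = n(S2O3^2-)/2 = 3.78 × 10^-3 mol
From the 1:3 ratio, n(IO3^-) in the aliquot = 1/3 × 3.78 × 10^-3 = 1.26 × 10^-3 mol
[IO3^-] = 1.26 × 10^-3 / 0.0102 = 0.124 mol/L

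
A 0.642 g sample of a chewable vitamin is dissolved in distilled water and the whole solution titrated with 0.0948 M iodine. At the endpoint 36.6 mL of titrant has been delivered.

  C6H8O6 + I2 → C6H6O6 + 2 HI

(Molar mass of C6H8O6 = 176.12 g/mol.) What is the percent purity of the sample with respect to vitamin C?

n(I2) = 0.0366 L × 0.0948 mol/L = 3.47 × 10^-3 mol
n(C6H8O6) = 3.47 × 10^-3 mol (1:1 ratio)
mass of C6H8O6 = 3.47 × 10^-3 × 176.12 g/mol = 0.611 g
% C6H8O6 = 0.611 / 0.642 × 100 = 95.2 %

95.2 %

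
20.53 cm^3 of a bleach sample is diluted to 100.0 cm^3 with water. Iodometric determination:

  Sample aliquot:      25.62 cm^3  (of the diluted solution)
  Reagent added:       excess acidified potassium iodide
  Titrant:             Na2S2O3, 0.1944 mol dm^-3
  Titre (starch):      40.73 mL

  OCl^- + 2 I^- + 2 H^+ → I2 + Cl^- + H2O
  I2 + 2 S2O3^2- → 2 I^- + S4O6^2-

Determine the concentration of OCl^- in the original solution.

n(S2O3^2-) = 0.04073 × 0.1944 = 7.918 × 10^-3 mol
n(I2) = n(S2O3^2-)/2 = 3.959 × 10^-3 mol
n(OCl^-) in the aliquot = 3.959 × 10^-3 mol (1:1 ratio)
[OCl^-]_dilute = 3.959 × 10^-3 / 0.02562 = 0.1545 mol/L
[OCl^-]_original = 0.1545 × 100.0/20.53 = 0.7527 mol/L

0.7527 mol/L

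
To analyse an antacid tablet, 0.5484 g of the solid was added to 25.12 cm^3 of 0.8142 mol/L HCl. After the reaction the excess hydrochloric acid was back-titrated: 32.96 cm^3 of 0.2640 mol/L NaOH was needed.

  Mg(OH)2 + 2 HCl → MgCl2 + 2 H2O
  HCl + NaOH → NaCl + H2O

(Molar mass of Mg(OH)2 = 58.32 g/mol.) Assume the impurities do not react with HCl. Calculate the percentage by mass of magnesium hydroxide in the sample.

n(HCl) added = 0.02512 × 0.8142 = 0.02045 mol
n(NaOH) used in back-titration = 0.03296 × 0.2640 = 8.701 × 10^-3 mol
n(HCl) left over = 8.701 × 10^-3 mol (1:1 ratio)
n(HCl) consumed by analyte = 0.02045 − 8.701 × 10^-3 = 0.01175 mol
From the 1:2 ratio, n(Mg(OH)2) = 1/2 × 0.01175 = 5.876 × 10^-3 mol
mass of Mg(OH)2 = 5.876 × 10^-3 × 58.32 = 0.3427 g
% Mg(OH)2 = 0.3427 / 0.5484 × 100 = 62.48 %

62.48 %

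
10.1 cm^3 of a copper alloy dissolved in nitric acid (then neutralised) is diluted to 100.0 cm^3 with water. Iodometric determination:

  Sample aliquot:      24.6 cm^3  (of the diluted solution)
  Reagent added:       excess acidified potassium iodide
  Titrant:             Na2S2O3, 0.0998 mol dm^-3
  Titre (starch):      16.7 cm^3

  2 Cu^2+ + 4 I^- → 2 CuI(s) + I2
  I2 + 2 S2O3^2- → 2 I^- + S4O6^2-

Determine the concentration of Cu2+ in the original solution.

0.671 mol/L

n(S2O3^2-) = 0.0167 × 0.0998 = 1.67 × 10^-3 mol
n(I2) = n(S2O3^2-)/2 = 8.33 × 10^-4 mol
From the 2:1 ratio, n(Cu2+) in the aliquot = 2/1 × 8.33 × 10^-4 = 1.67 × 10^-3 mol
[Cu2+]_dilute = 1.67 × 10^-3 / 0.0246 = 0.0678 mol/L
[Cu2+]_original = 0.0678 × 100.0/10.1 = 0.671 mol/L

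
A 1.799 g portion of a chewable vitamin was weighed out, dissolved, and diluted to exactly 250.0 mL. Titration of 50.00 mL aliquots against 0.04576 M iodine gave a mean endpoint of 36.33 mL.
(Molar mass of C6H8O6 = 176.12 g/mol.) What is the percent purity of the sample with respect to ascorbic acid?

81.38 %

C6H8O6 + I2 → C6H6O6 + 2 HI
n(I2) per titration = 0.03633 × 0.04576 = 1.662 × 10^-3 mol
n(C6H8O6) in each aliquot = 1.662 × 10^-3 mol (1:1 ratio)
n(C6H8O6) in the whole flask = 1.662 × 10^-3 × 250.0/50.00 = 8.312 × 10^-3 mol
mass of C6H8O6 = 8.312 × 10^-3 × 176.12 = 1.464 g
% C6H8O6 = 1.464 / 1.799 × 100 = 81.38 %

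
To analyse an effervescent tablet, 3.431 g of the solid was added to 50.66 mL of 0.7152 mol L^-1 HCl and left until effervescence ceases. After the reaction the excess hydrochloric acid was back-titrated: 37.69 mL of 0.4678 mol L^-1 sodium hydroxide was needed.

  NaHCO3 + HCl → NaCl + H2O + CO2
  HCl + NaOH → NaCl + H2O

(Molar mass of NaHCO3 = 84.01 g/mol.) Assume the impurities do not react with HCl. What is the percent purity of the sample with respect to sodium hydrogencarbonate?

45.54 %

n(HCl) added = 0.05066 × 0.7152 = 0.03623 mol
n(NaOH) used in back-titration = 0.03769 × 0.4678 = 0.01763 mol
n(HCl) left over = 0.01763 mol (1:1 ratio)
n(HCl) consumed by analyte = 0.03623 − 0.01763 = 0.01860 mol
n(NaHCO3) = 0.01860 mol (1:1 ratio)
mass of NaHCO3 = 0.01860 × 84.01 = 1.563 g
% NaHCO3 = 1.563 / 3.431 × 100 = 45.54 %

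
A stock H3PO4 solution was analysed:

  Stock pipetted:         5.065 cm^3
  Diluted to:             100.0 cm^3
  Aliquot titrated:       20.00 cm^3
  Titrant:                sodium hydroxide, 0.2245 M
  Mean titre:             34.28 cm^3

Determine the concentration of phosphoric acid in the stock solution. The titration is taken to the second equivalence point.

H3PO4 + 2 NaOH → Na2HPO4 + 2 H2O
n(NaOH) = 0.03428 × 0.2245 = 7.696 × 10^-3 mol
From the 1:2 ratio, n(H3PO4) in the aliquot = 1/2 × 7.696 × 10^-3 = 3.848 × 10^-3 mol
[H3PO4]_dilute = 3.848 × 10^-3 / 0.02000 = 0.1924 mol/L
Dilution factor = 100.0 / 5.065 = 19.74
[H3PO4]_stock = 0.1924 × 19.74 = 3.799 mol/L

3.799 M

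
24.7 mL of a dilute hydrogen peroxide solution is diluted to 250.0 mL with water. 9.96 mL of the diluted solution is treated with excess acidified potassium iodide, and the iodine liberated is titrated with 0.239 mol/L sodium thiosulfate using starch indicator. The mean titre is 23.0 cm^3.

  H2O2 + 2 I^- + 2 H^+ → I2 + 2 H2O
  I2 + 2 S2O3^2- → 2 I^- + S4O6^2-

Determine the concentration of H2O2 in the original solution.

n(S2O3^2-) = 0.0230 × 0.239 = 5.50 × 10^-3 mol
n(I2) = n(S2O3^2-)/2 = 2.75 × 10^-3 mol
n(H2O2) in the aliquot = 2.75 × 10^-3 mol (1:1 ratio)
[H2O2]_dilute = 2.75 × 10^-3 / 0.00996 = 0.276 mol/L
[H2O2]_original = 0.276 × 250.0/24.7 = 2.79 mol/L

2.79 mol/L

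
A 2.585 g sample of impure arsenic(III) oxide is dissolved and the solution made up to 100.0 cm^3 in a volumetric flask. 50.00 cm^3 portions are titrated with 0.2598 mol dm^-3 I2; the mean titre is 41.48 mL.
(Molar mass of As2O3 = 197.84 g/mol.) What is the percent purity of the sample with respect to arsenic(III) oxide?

82.48 %

As2O3 + 2 I2 + 2 H2O → As2O5 + 4 HI
n(I2) per titration = 0.04148 × 0.2598 = 0.01078 mol
From the 1:2 ratio, n(As2O3) in each aliquot = 1/2 × 0.01078 = 5.388 × 10^-3 mol
n(As2O3) in the whole flask = 5.388 × 10^-3 × 100.0/50.00 = 0.01078 mol
mass of As2O3 = 0.01078 × 197.84 = 2.132 g
% As2O3 = 2.132 / 2.585 × 100 = 82.48 %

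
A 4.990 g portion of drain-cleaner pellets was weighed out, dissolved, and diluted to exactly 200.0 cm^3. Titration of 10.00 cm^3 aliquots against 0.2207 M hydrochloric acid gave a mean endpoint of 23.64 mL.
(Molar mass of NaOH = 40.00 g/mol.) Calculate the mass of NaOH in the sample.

4.174 g

NaOH + HCl → NaCl + H2O
n(HCl) per titration = 0.02364 × 0.2207 = 5.217 × 10^-3 mol
n(NaOH) in each aliquot = 5.217 × 10^-3 mol (1:1 ratio)
n(NaOH) in the whole flask = 5.217 × 10^-3 × 200.0/10.00 = 0.1043 mol
mass of NaOH = 0.1043 × 40.00 = 4.174 g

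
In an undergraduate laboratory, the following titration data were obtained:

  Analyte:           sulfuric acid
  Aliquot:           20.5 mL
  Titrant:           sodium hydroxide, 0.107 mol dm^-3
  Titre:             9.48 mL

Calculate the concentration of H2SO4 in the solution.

0.0247 mol/L

H2SO4 + 2 NaOH → Na2SO4 + 2 H2O
n(NaOH) = 0.00948 L × 0.107 mol/L = 1.01 × 10^-3 mol
From the 1:2 mole ratio, n(H2SO4) = 1/2 × 1.01 × 10^-3 = 5.07 × 10^-4 mol
[H2SO4] = 5.07 × 10^-4 mol / 0.0205 L = 0.0247 mol/L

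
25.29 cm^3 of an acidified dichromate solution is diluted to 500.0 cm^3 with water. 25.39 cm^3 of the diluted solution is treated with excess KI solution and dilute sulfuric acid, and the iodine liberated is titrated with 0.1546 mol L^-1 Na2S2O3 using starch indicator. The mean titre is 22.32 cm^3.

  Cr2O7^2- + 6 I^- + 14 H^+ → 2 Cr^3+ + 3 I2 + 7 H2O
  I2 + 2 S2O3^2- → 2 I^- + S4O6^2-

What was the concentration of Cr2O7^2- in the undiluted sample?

n(S2O3^2-) = 0.02232 × 0.1546 = 3.451 × 10^-3 mol
n(I2) = n(S2O3^2-)/2 = 1.725 × 10^-3 mol
From the 1:3 ratio, n(Cr2O7^2-) in the aliquot = 1/3 × 1.725 × 10^-3 = 5.751 × 10^-4 mol
[Cr2O7^2-]_dilute = 5.751 × 10^-4 / 0.02539 = 0.02265 mol/L
[Cr2O7^2-]_original = 0.02265 × 500.0/25.29 = 0.4478 mol/L

0.4478 mol/L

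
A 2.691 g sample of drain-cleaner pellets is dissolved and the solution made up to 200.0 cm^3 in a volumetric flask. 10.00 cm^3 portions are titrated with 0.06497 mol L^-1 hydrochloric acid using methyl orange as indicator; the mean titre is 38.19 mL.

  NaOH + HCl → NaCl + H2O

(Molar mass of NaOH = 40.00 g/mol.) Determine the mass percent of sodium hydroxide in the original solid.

n(HCl) per titration = 0.03819 × 0.06497 = 2.481 × 10^-3 mol
n(NaOH) in each aliquot = 2.481 × 10^-3 mol (1:1 ratio)
n(NaOH) in the whole flask = 2.481 × 10^-3 × 200.0/10.00 = 0.04962 mol
mass of NaOH = 0.04962 × 40.00 = 1.985 g
% NaOH = 1.985 / 2.691 × 100 = 73.76 %

73.76 %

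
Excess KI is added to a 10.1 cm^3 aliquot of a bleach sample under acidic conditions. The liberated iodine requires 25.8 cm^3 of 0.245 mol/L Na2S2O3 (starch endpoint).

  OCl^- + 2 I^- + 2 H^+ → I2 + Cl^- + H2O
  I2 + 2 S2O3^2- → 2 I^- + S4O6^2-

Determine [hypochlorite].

0.313 mol/L

n(S2O3^2-) = 0.0258 × 0.245 = 6.32 × 10^-3 mol
n(I2) = n(S2O3^2-)/2 = 3.16 × 10^-3 mol
n(OCl^-) in the aliquot = 3.16 × 10^-3 mol (1:1 ratio)
[OCl^-] = 3.16 × 10^-3 / 0.0101 = 0.313 mol/L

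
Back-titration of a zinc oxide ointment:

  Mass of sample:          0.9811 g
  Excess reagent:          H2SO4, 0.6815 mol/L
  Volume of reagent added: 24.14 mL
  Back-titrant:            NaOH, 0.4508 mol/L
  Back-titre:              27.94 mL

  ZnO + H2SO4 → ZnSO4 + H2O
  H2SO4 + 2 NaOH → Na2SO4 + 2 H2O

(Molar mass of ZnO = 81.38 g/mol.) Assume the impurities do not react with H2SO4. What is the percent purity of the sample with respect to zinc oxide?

n(H2SO4) added = 0.02414 × 0.6815 = 0.01645 mol
n(NaOH) used in back-titration = 0.02794 × 0.4508 = 0.01260 mol
From the 1:2 ratio, n(H2SO4) left over = 1/2 × 0.01260 = 6.298 × 10^-3 mol
n(H2SO4) consumed by analyte = 0.01645 − 6.298 × 10^-3 = 0.01015 mol
n(ZnO) = 0.01015 mol (1:1 ratio)
mass of ZnO = 0.01015 × 81.38 = 0.8263 g
% ZnO = 0.8263 / 0.9811 × 100 = 84.22 %

84.22 %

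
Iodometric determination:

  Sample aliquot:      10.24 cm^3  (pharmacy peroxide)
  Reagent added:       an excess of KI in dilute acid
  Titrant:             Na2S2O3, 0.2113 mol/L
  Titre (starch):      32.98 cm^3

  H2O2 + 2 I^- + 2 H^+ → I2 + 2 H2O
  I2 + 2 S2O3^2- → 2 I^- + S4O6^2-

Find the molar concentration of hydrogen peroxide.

0.3403 mol/L

n(S2O3^2-) = 0.03298 × 0.2113 = 6.969 × 10^-3 mol
n(I2) = n(S2O3^2-)/2 = 3.484 × 10^-3 mol
n(H2O2) in the aliquot = 3.484 × 10^-3 mol (1:1 ratio)
[H2O2] = 3.484 × 10^-3 / 0.01024 = 0.3403 mol/L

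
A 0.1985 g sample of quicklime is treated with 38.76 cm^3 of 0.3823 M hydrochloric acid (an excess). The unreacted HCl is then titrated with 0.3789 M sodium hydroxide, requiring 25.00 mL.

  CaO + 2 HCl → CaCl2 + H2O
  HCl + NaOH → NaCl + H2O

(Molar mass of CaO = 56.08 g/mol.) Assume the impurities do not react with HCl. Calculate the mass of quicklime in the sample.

0.1499 g

n(HCl) added = 0.03876 × 0.3823 = 0.01482 mol
n(NaOH) used in back-titration = 0.02500 × 0.3789 = 9.473 × 10^-3 mol
n(HCl) left over = 9.473 × 10^-3 mol (1:1 ratio)
n(HCl) consumed by analyte = 0.01482 − 9.473 × 10^-3 = 5.345 × 10^-3 mol
From the 1:2 ratio, n(CaO) = 1/2 × 5.345 × 10^-3 = 2.673 × 10^-3 mol
mass of CaO = 2.673 × 10^-3 × 56.08 = 0.1499 g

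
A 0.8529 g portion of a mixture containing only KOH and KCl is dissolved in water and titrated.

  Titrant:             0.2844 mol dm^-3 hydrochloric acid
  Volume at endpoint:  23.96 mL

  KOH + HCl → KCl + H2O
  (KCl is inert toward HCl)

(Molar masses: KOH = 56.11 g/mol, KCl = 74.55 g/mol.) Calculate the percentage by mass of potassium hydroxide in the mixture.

44.83 %

n(HCl) = 0.02396 × 0.2844 = 6.814 × 10^-3 mol
Let x = n(KOH), y = n(KCl).
Titrant: 1x = 6.814 × 10^-3;  mass: 56.11x + 74.55y = 0.8529
Solving, x = 6.814 × 10^-3 mol, y = 6.312 × 10^-3 mol
mass of KOH = 6.814 × 10^-3 × 56.11 = 0.3823 g
% KOH = 0.3823 / 0.8529 × 100 = 44.83 %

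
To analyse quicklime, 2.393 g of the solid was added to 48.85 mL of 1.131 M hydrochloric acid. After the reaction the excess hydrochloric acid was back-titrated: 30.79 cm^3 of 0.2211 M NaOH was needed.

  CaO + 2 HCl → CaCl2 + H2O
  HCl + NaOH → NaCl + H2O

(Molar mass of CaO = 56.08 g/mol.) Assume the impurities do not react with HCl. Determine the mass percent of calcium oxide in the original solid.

n(HCl) added = 0.04885 × 1.131 = 0.05525 mol
n(NaOH) used in back-titration = 0.03079 × 0.2211 = 6.808 × 10^-3 mol
n(HCl) left over = 6.808 × 10^-3 mol (1:1 ratio)
n(HCl) consumed by analyte = 0.05525 − 6.808 × 10^-3 = 0.04844 mol
From the 1:2 ratio, n(CaO) = 1/2 × 0.04844 = 0.02422 mol
mass of CaO = 0.02422 × 56.08 = 1.358 g
% CaO = 1.358 / 2.393 × 100 = 56.76 %

56.76 %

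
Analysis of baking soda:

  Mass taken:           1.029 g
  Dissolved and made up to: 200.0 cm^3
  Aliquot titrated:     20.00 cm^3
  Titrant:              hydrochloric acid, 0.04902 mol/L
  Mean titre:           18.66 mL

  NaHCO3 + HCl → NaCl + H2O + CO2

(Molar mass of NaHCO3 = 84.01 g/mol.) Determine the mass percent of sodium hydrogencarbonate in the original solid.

74.68 %

n(HCl) per titration = 0.01866 × 0.04902 = 9.147 × 10^-4 mol
n(NaHCO3) in each aliquot = 9.147 × 10^-4 mol (1:1 ratio)
n(NaHCO3) in the whole flask = 9.147 × 10^-4 × 200.0/20.00 = 9.147 × 10^-3 mol
mass of NaHCO3 = 9.147 × 10^-3 × 84.01 = 0.7685 g
% NaHCO3 = 0.7685 / 1.029 × 100 = 74.68 %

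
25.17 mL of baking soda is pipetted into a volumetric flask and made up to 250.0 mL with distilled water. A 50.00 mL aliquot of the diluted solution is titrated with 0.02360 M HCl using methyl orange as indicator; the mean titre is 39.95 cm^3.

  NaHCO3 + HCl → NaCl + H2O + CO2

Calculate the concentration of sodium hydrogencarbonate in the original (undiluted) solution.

n(HCl) = 0.03995 × 0.02360 = 9.428 × 10^-4 mol
n(NaHCO3) in the aliquot = 9.428 × 10^-4 mol (1:1 ratio)
[NaHCO3]_dilute = 9.428 × 10^-4 / 0.05000 = 0.01886 mol/L
Dilution factor = 250.0 / 25.17 = 9.932
[NaHCO3]_stock = 0.01886 × 9.932 = 0.1873 mol/L

0.1873 M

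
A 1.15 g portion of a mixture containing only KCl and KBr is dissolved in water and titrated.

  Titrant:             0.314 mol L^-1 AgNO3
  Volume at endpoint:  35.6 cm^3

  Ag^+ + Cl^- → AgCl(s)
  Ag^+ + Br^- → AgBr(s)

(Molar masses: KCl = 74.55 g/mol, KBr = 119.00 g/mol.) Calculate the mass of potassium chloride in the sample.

0.302 g

n(AgNO3) = 0.0356 × 0.314 = 0.0112 mol
Let x = n(KCl), y = n(KBr).
Titrant: 1x + 1y = 0.0112;  mass: 74.55x + 119.00y = 1.15
Solving, x = 4.05 × 10^-3 mol, y = 7.12 × 10^-3 mol
mass of KCl = 4.05 × 10^-3 × 74.55 = 0.302 g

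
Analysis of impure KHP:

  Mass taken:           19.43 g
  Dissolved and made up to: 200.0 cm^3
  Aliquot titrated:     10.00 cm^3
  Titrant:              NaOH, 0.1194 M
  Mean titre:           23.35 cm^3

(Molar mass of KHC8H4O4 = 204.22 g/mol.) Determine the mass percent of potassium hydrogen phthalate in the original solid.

KHC8H4O4 + NaOH → KNaC8H4O4 + H2O
n(NaOH) per titration = 0.02335 × 0.1194 = 2.788 × 10^-3 mol
n(KHC8H4O4) in each aliquot = 2.788 × 10^-3 mol (1:1 ratio)
n(KHC8H4O4) in the whole flask = 2.788 × 10^-3 × 200.0/10.00 = 0.05576 mol
mass of KHC8H4O4 = 0.05576 × 204.22 = 11.39 g
% KHC8H4O4 = 11.39 / 19.43 × 100 = 58.61 %

58.61 %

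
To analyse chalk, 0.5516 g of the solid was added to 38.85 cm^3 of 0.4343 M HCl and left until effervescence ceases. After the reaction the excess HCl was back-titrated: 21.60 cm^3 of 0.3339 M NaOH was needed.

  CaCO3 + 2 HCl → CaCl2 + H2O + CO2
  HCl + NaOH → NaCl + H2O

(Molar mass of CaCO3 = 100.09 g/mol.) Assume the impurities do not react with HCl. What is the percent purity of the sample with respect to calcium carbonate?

87.65 %

n(HCl) added = 0.03885 × 0.4343 = 0.01687 mol
n(NaOH) used in back-titration = 0.02160 × 0.3339 = 7.212 × 10^-3 mol
n(HCl) left over = 7.212 × 10^-3 mol (1:1 ratio)
n(HCl) consumed by analyte = 0.01687 − 7.212 × 10^-3 = 9.660 × 10^-3 mol
From the 1:2 ratio, n(CaCO3) = 1/2 × 9.660 × 10^-3 = 4.830 × 10^-3 mol
mass of CaCO3 = 4.830 × 10^-3 × 100.09 = 0.4835 g
% CaCO3 = 0.4835 / 0.5516 × 100 = 87.65 %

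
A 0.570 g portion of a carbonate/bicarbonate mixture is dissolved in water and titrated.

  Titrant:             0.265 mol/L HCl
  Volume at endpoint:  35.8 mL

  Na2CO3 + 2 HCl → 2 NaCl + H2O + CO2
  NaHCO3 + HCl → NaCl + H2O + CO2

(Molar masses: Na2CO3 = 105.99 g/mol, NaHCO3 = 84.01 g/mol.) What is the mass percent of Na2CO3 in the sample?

n(HCl) = 0.0358 × 0.265 = 9.49 × 10^-3 mol
Let x = n(Na2CO3), y = n(NaHCO3).
Titrant: 2x + 1y = 9.49 × 10^-3;  mass: 105.99x + 84.01y = 0.570
Solving, x = 3.66 × 10^-3 mol, y = 2.17 × 10^-3 mol
mass of Na2CO3 = 3.66 × 10^-3 × 105.99 = 0.388 g
% Na2CO3 = 0.388 / 0.570 × 100 = 68.0 %

68.0 %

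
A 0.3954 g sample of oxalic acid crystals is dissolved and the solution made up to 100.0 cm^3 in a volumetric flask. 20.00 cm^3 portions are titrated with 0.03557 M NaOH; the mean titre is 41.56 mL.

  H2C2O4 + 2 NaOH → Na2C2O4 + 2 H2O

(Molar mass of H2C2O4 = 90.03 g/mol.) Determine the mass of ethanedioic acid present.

n(NaOH) per titration = 0.04156 × 0.03557 = 1.478 × 10^-3 mol
From the 1:2 ratio, n(H2C2O4) in each aliquot = 1/2 × 1.478 × 10^-3 = 7.391 × 10^-4 mol
n(H2C2O4) in the whole flask = 7.391 × 10^-4 × 100.0/20.00 = 3.696 × 10^-3 mol
mass of H2C2O4 = 3.696 × 10^-3 × 90.03 = 0.3327 g

0.3327 g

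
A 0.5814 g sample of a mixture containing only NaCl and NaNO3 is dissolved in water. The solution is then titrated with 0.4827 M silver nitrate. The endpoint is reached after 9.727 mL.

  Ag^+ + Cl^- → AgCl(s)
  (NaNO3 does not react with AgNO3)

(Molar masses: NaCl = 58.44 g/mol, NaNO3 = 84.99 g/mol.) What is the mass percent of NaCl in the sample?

n(AgNO3) = 0.009727 × 0.4827 = 4.695 × 10^-3 mol
Let x = n(NaCl), y = n(NaNO3).
Titrant: 1x = 4.695 × 10^-3;  mass: 58.44x + 84.99y = 0.5814
Solving, x = 4.695 × 10^-3 mol, y = 3.612 × 10^-3 mol
mass of NaCl = 4.695 × 10^-3 × 58.44 = 0.2744 g
% NaCl = 0.2744 / 0.5814 × 100 = 47.19 %

47.19 %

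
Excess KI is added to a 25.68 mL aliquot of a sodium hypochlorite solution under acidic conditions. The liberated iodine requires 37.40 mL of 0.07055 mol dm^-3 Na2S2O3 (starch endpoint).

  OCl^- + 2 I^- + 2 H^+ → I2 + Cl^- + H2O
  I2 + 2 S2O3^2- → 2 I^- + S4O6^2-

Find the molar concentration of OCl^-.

0.05137 mol/L

n(S2O3^2-) = 0.03740 × 0.07055 = 2.639 × 10^-3 mol
n(I2) = n(S2O3^2-)/2 = 1.319 × 10^-3 mol
n(OCl^-) in the aliquot = 1.319 × 10^-3 mol (1:1 ratio)
[OCl^-] = 1.319 × 10^-3 / 0.02568 = 0.05137 mol/L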